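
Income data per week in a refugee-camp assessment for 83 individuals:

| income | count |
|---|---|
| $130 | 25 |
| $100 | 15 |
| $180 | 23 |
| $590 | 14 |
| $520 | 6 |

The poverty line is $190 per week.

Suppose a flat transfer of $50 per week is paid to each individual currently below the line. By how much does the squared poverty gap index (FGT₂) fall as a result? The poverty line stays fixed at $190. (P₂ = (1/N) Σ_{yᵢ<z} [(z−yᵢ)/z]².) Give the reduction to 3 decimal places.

Before: below the line — 15×$100, 25×$130, 23×$180; squared poverty gap index (FGT₂) = 0.07135.
After the $50 transfer: below the line — 15×$150, 25×$180; squared poverty gap index (FGT₂) = 0.00884.
Reduction = 0.07135 − 0.00884 = 0.063.

0.063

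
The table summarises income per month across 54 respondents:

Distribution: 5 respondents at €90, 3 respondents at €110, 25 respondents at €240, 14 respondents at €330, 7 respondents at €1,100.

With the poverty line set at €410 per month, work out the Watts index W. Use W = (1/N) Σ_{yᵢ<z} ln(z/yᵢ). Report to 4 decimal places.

0.5177

Below the line: 5×€90, 3×€110, 25×€240, 14×€330 (q = 47 of N = 54).
Log shortfalls: ln(410/90) = 1.5163 (×5); ln(410/110) = 1.3157 (×3); ln(410/240) = 0.5355 (×25); ln(410/330) = 0.2171 (×14).
W = 27.955627 / 54 = 0.5177.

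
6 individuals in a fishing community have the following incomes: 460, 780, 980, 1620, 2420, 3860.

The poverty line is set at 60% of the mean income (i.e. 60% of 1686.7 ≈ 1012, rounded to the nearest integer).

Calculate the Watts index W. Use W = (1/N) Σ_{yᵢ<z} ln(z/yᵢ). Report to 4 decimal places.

0.1802

Below the line: 460, 780, 980 (q = 3 of N = 6).
Log gaps: ln(1012/460) = 0.7885; ln(1012/780) = 0.2604; ln(1012/980) = 0.0321.
W = 1.080979 / 6 = 0.1802.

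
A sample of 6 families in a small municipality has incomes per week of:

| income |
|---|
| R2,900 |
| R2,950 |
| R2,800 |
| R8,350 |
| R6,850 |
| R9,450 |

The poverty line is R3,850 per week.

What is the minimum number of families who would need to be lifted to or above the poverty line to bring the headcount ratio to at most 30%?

2

Currently q = 3 of N = 6 are below the line (H = 0.500).
A headcount ratio of at most 30% allows at most ⌊0.30 × 6⌋ = 1 poor families.
So at least 3 − 1 = 2 must be lifted.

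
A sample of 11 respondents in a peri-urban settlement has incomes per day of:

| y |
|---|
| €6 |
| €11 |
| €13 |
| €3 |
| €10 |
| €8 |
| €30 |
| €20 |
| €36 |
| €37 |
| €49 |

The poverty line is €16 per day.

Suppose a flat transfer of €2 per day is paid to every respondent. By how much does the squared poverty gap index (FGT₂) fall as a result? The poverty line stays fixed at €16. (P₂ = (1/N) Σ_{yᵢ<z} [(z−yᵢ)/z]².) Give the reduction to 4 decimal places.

Before: below the line — €3, €6, €8, €10, €11, €13; squared poverty gap index (FGT₂) = 0.143111.
After the €2 transfer: below the line — €5, €8, €10, €12, €13, €15; squared poverty gap index (FGT₂) = 0.087713.
Reduction = 0.143111 − 0.087713 = 0.0554.

0.0554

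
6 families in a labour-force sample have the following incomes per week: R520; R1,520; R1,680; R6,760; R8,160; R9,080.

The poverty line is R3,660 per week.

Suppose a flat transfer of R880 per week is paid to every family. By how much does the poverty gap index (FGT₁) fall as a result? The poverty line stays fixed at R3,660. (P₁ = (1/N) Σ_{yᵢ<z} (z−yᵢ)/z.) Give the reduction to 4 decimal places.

0.1202

Before: below the line — R520, R1,520, R1,680; poverty gap index (FGT₁) = 0.330601.
After the R880 transfer: below the line — R1,400, R2,400, R2,560; poverty gap index (FGT₁) = 0.210383.
Reduction = 0.330601 − 0.210383 = 0.1202.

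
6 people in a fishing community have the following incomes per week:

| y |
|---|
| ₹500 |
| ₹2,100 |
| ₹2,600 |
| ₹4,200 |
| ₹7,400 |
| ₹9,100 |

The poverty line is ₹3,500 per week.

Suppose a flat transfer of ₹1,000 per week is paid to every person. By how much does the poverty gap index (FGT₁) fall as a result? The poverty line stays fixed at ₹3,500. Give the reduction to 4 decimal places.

0.1381

Before: below the line — ₹500, ₹2,100, ₹2,600; poverty gap index (FGT₁) = 0.252381.
After the ₹1,000 transfer: below the line — ₹1,500, ₹3,100; poverty gap index (FGT₁) = 0.114286.
Reduction = 0.252381 − 0.114286 = 0.1381.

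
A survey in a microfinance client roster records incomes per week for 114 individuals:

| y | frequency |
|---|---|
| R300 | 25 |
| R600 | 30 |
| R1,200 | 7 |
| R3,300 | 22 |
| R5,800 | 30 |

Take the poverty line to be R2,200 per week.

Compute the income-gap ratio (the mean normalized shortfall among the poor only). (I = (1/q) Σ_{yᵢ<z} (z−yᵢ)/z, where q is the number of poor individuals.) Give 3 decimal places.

0.751

Poor units: 25×R300, 30×R600, 7×R1,200 (q = 62 of N = 114).
Relative gaps: 0.8636 (×25), 0.7273 (×30), 0.4545 (×7); sum = 46.590909.
The income-gap ratio divides by q (the poor only): 46.590909 / 62 = 0.751.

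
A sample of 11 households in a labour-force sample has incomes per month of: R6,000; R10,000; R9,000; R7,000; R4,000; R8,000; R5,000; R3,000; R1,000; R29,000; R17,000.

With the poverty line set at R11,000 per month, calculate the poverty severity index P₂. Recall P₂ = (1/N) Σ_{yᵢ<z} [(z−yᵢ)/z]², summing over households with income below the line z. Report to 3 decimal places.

0.228

Incomes under z: R1,000, R3,000, R4,000, R5,000, R6,000, R7,000, R8,000, R9,000, R10,000 (q = 9 of N = 11).
Relative gaps: (11000−1000)/11000 = 0.9091; (11000−3000)/11000 = 0.7273; (11000−4000)/11000 = 0.6364; (11000−5000)/11000 = 0.5455; (11000−6000)/11000 = 0.4545; (11000−7000)/11000 = 0.3636; (11000−8000)/11000 = 0.2727; (11000−9000)/11000 = 0.1818; (11000−10000)/11000 = 0.0909.
Squared: 0.8264; 0.5289; 0.4050; 0.2975; 0.2066; 0.1322; 0.0744; 0.0331; 0.0083.
Sum = 2.512397; P₂ = 2.512397 / 11 = 0.228.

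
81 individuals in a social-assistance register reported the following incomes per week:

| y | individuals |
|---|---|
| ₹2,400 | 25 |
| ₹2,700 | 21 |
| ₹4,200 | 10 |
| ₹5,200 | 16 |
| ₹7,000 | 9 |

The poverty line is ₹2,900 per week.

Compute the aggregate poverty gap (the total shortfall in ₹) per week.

Poor units: 25×₹2,400, 21×₹2,700 (q = 46 of N = 81).
Individual gaps: 25×(2900−2400) = 12500; 21×(2900−2700) = 4200.
Aggregate gap = ₹16,700.

₹16,700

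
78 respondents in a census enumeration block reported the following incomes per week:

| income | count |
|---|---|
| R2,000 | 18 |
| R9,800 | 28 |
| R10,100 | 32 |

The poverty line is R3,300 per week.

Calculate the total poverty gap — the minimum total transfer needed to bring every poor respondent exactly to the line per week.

R23,400

Incomes under z: 18×R2,000 (q = 18 of N = 78).
Individual gaps: 18×(3300−2000) = 23400.
Aggregate gap = R23,400.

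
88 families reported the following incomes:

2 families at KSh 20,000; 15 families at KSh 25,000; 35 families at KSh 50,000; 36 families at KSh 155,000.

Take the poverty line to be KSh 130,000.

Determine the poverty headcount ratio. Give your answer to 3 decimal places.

0.591

52 of the 88 families have income below KSh 130,000.
H = 52/88 = 0.591.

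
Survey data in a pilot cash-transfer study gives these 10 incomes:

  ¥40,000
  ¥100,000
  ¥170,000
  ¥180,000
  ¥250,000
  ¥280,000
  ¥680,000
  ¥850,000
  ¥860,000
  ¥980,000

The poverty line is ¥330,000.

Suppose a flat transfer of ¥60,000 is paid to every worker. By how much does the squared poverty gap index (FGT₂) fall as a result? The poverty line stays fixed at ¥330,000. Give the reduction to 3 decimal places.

Before: below the line — ¥40,000, ¥100,000, ¥170,000, ¥180,000, ¥250,000, ¥280,000; squared poverty gap index (FGT₂) = 0.17815.
After the ¥60,000 transfer: below the line — ¥100,000, ¥160,000, ¥230,000, ¥240,000, ¥310,000; squared poverty gap index (FGT₂) = 0.09210.
Reduction = 0.17815 − 0.09210 = 0.086.

0.086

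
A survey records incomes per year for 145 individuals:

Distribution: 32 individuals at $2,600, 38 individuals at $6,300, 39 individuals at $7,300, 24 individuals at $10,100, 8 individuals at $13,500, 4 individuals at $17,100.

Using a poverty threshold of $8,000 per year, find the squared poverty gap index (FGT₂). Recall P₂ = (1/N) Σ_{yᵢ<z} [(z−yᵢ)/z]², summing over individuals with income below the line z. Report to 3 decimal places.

Below the line: 32×$2,600, 38×$6,300, 39×$7,300 (q = 109 of N = 145).
Shortfall ratios: (8000−2600)/8000 = 0.6750 (×32); (8000−6300)/8000 = 0.2125 (×38); (8000−7300)/8000 = 0.0875 (×39).
Squared: 0.4556 (×32); 0.0452 (×38); 0.0077 (×39).
Sum = 16.594531; P₂ = 16.594531 / 145 = 0.114.

0.114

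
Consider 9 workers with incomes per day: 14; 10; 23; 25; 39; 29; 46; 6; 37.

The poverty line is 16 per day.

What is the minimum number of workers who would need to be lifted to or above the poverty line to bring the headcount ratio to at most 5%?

3

Currently q = 3 of N = 9 are below the line (H = 0.333).
A headcount ratio of at most 5% allows at most ⌊0.05 × 9⌋ = 0 poor workers.
So at least 3 − 0 = 3 must be lifted.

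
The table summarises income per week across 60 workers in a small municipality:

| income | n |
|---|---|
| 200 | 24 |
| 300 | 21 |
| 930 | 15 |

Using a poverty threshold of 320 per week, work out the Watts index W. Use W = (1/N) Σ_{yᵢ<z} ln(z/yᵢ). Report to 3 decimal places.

0.211

Below the line: 24×200, 21×300 (q = 45 of N = 60).
ln(z/y) terms: ln(320/200) = 0.4700 (×24); ln(320/300) = 0.0645 (×21).
W = 12.635396 / 60 = 0.211.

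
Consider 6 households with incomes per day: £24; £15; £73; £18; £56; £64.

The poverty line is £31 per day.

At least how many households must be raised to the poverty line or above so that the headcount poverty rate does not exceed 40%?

1

Currently q = 3 of N = 6 are below the line (H = 0.500).
A headcount ratio of at most 40% allows at most ⌊0.40 × 6⌋ = 2 poor households.
So at least 3 − 2 = 1 must be lifted.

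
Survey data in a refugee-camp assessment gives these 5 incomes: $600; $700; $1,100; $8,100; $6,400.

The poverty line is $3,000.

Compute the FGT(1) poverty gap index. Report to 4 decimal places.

0.4400

Incomes under z: $600, $700, $1,100 (q = 3 of N = 5).
Normalized shortfalls: (3000−600)/3000 = 0.8000; (3000−700)/3000 = 0.7667; (3000−1100)/3000 = 0.6333.
Sum of shortfalls = 2.200000; P₁ averages over all N: 2.200000 / 5 = 0.4400.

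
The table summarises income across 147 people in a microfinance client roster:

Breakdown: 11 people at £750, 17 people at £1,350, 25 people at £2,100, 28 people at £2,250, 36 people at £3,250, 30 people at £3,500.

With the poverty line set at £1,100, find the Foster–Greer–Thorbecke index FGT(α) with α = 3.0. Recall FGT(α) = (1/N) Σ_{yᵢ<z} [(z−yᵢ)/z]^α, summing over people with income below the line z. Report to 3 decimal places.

0.002

Below the line: 11×£750 (q = 11 of N = 147).
Shortfall ratios: (1100−750)/1100 = 0.3182 (×11).
Raised to α = 3.0: 0.03221 (×11).
Sum = 0.354339; FGT(3.0) = 0.354339 / 147 = 0.002.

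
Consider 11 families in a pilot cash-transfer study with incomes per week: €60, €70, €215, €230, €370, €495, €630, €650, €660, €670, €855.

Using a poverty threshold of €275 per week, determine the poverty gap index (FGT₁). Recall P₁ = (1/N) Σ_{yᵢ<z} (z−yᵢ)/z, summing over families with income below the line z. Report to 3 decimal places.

0.174

Below z: €60, €70, €215, €230 (q = 4 of N = 11).
Normalized shortfalls: (275−60)/275 = 0.7818; (275−70)/275 = 0.7455; (275−215)/275 = 0.2182; (275−230)/275 = 0.1636.
Σ = 1.909091. Dividing by the full population N = 11 gives P₁ = 0.174.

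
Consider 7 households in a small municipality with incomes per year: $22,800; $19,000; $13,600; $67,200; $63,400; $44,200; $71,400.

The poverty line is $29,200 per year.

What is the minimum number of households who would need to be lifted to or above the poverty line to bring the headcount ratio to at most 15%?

3 of the 7 households are poor, so H = 3/7 = 0.429.
A headcount ratio of at most 15% allows at most ⌊0.15 × 7⌋ = 1 poor households.
So at least 3 − 1 = 2 must be lifted.

2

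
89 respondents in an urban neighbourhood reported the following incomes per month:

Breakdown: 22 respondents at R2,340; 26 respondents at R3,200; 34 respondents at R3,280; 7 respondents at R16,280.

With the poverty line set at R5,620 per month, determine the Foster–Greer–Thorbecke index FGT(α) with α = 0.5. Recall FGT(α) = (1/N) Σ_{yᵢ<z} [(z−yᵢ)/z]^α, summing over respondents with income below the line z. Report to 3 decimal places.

0.627

Below z: 22×R2,340, 26×R3,200, 34×R3,280 (q = 82 of N = 89).
Gap ratios (z−y)/z: (5620−2340)/5620 = 0.5836 (×22); (5620−3200)/5620 = 0.4306 (×26); (5620−3280)/5620 = 0.4164 (×34).
Raised to α = 0.5: 0.76396 (×22); 0.65620 (×26); 0.64527 (×34).
Sum = 55.807472; FGT(0.5) = 55.807472 / 89 = 0.627.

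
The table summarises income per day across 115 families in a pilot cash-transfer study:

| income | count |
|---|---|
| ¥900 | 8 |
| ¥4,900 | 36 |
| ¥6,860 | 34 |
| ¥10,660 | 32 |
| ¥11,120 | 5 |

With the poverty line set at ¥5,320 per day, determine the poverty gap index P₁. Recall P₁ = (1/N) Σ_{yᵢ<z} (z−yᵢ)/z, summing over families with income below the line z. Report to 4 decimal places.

0.0825

Poor units: 8×¥900, 36×¥4,900 (q = 44 of N = 115).
Normalized shortfalls: (5320−900)/5320 = 0.8308 (×8); (5320−4900)/5320 = 0.0789 (×36).
Sum of shortfalls = 9.488722; P₁ averages over all N: 9.488722 / 115 = 0.0825.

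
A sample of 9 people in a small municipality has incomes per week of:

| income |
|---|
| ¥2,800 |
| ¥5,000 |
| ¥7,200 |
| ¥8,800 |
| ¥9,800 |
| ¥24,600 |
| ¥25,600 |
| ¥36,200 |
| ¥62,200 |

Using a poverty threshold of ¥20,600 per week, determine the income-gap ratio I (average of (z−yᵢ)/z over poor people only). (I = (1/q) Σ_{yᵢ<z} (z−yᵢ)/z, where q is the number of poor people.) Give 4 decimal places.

Incomes under z: ¥2,800, ¥5,000, ¥7,200, ¥8,800, ¥9,800 (q = 5 of N = 9).
Shortfall ratios (z−y)/z: 0.8641, 0.7573, 0.6505, 0.5728, 0.5243; sum = 3.368932.
I averages over the q = 5 poor units only: 3.368932 / 5 = 0.6738.

0.6738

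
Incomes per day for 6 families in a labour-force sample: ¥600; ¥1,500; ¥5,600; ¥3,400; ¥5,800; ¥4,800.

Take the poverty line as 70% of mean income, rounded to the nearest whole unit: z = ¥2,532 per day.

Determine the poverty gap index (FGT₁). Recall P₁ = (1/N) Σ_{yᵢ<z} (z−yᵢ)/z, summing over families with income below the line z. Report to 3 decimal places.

0.195

Below z: ¥600, ¥1,500 (q = 2 of N = 6).
Gap ratios (z−y)/z: (2532−600)/2532 = 0.7630; (2532−1500)/2532 = 0.4076.
Σ = 1.170616. Dividing by the full population N = 6 gives P₁ = 0.195.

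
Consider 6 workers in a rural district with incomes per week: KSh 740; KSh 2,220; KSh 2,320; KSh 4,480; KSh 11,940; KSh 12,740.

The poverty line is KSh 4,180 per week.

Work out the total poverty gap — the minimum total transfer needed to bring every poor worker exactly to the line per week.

Below z: KSh 740, KSh 2,220, KSh 2,320 (q = 3 of N = 6).
Individual gaps: 4180−740 = 3440; 4180−2220 = 1960; 4180−2320 = 1860.
Aggregate gap = KSh 7,260.

KSh 7,260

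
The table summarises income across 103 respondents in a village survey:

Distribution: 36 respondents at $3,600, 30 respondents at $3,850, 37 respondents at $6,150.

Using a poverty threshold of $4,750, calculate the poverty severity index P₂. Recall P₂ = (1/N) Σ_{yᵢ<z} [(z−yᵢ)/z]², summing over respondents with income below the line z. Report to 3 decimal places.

Below the line: 36×$3,600, 30×$3,850 (q = 66 of N = 103).
Normalized shortfalls: (4750−3600)/4750 = 0.2421 (×36); (4750−3850)/4750 = 0.1895 (×30).
Squared: 0.0586 (×36); 0.0359 (×30).
Sum = 3.187147; P₂ = 3.187147 / 103 = 0.031.

0.031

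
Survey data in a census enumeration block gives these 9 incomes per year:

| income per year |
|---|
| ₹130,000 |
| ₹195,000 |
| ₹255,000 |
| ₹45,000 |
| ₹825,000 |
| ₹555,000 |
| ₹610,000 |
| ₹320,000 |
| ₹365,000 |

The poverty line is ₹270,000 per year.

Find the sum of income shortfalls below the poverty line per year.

Poor units: ₹45,000, ₹130,000, ₹195,000, ₹255,000 (q = 4 of N = 9).
Individual gaps: 270000−45000 = 225000; 270000−130000 = 140000; 270000−195000 = 75000; 270000−255000 = 15000.
Aggregate gap = ₹455,000.

₹455,000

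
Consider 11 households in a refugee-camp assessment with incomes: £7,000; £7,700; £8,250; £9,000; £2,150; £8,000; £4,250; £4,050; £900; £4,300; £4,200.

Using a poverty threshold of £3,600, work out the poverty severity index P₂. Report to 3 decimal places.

Poor units: £900, £2,150 (q = 2 of N = 11).
Gap ratios (z−y)/z: (3600−900)/3600 = 0.7500; (3600−2150)/3600 = 0.4028.
Squared: 0.5625; 0.1622.
Sum = 0.724730; P₂ = 0.724730 / 11 = 0.066.

0.066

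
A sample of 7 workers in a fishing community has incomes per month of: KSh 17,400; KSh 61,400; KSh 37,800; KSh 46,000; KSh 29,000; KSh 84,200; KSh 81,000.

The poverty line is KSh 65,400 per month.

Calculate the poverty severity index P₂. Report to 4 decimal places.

Poor units: KSh 17,400, KSh 29,000, KSh 37,800, KSh 46,000, KSh 61,400 (q = 5 of N = 7).
Relative gaps: (65400−17400)/65400 = 0.7339; (65400−29000)/65400 = 0.5566; (65400−37800)/65400 = 0.4220; (65400−46000)/65400 = 0.2966; (65400−61400)/65400 = 0.0612.
Squared: 0.5387; 0.3098; 0.1781; 0.0880; 0.0037.
Sum = 1.118284; P₂ = 1.118284 / 7 = 0.1598.

0.1598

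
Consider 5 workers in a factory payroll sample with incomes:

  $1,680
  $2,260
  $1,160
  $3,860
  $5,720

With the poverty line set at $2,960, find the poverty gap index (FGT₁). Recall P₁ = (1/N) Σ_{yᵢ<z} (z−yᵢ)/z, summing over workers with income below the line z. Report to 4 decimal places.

Below z: $1,160, $1,680, $2,260 (q = 3 of N = 5).
Normalized shortfalls: (2960−1160)/2960 = 0.6081; (2960−1680)/2960 = 0.4324; (2960−2260)/2960 = 0.2365.
Σ = 1.277027. Dividing by the full population N = 5 gives P₁ = 0.2554.

0.2554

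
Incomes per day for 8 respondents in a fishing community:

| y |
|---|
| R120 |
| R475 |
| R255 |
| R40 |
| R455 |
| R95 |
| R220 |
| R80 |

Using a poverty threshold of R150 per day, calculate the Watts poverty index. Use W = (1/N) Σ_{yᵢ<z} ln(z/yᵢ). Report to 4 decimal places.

0.3288

Below z: R40, R80, R95, R120 (q = 4 of N = 8).
Log gaps: ln(150/40) = 1.3218; ln(150/80) = 0.6286; ln(150/95) = 0.4568; ln(150/120) = 0.2231.
W = 2.630266 / 8 = 0.3288.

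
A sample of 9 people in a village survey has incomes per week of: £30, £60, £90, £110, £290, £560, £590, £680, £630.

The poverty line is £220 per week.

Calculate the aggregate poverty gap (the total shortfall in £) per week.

Below the line: £30, £60, £90, £110 (q = 4 of N = 9).
Individual gaps: 220−30 = 190; 220−60 = 160; 220−90 = 130; 220−110 = 110.
Aggregate gap = £590.

£590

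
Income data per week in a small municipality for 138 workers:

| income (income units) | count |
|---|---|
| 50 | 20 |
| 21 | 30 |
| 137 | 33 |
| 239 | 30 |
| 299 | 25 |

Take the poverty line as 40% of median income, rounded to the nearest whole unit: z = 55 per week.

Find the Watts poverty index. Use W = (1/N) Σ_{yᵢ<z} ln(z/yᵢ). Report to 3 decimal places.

0.223

Incomes under z: 30×21, 20×50 (q = 50 of N = 138).
Log gaps: ln(55/21) = 0.9628 (×30); ln(55/50) = 0.0953 (×20).
W = 30.790526 / 138 = 0.223.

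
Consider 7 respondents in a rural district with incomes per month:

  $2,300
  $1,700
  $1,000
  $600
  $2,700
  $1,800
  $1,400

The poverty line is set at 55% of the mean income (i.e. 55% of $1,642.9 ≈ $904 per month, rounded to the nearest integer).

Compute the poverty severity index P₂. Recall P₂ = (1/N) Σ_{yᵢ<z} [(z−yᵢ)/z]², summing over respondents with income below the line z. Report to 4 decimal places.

0.0162

Incomes under z: $600 (q = 1 of N = 7).
Normalized shortfalls: (904−600)/904 = 0.3363.
Squared: 0.1131.
Sum = 0.113086; P₂ = 0.113086 / 7 = 0.0162.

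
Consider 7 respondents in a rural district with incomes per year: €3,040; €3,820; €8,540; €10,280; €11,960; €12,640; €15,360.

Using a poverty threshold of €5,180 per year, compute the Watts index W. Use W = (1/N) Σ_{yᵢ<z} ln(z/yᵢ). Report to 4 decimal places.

0.1196

Incomes under z: €3,040, €3,820 (q = 2 of N = 7).
ln(z/y) terms: ln(5180/3040) = 0.5329; ln(5180/3820) = 0.3046.
W = 0.837502 / 7 = 0.1196.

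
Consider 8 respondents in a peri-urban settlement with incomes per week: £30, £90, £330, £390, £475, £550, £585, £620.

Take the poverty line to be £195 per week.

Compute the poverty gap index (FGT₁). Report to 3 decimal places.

Below z: £30, £90 (q = 2 of N = 8).
Shortfall ratios: (195−30)/195 = 0.8462; (195−90)/195 = 0.5385.
Σ = 1.384615. Dividing by the full population N = 8 gives P₁ = 0.173.

0.173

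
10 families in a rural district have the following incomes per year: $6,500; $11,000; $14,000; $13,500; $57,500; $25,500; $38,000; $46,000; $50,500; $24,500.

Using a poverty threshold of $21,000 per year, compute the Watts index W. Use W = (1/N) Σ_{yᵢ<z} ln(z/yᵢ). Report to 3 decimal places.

Below z: $6,500, $11,000, $13,500, $14,000 (q = 4 of N = 10).
Log gaps: ln(21000/6500) = 1.1727; ln(21000/11000) = 0.6466; ln(21000/13500) = 0.4418; ln(21000/14000) = 0.4055.
W = 2.666645 / 10 = 0.267.

0.267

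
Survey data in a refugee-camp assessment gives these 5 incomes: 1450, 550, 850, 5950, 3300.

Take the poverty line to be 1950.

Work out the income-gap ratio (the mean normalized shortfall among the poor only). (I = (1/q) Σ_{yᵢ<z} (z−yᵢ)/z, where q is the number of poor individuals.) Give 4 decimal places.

Below z: 550, 850, 1450 (q = 3 of N = 5).
Shortfall ratios (z−y)/z: 0.7179, 0.5641, 0.2564; sum = 1.538462.
I averages over the q = 3 poor units only: 1.538462 / 3 = 0.5128.

0.5128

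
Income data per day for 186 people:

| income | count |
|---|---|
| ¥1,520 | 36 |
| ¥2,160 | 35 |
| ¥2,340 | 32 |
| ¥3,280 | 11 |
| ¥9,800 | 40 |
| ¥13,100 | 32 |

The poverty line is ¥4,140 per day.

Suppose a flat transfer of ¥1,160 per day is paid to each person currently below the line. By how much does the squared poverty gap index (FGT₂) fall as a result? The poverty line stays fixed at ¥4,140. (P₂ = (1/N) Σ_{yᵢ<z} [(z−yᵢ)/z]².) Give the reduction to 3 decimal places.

Before: below the line — 36×¥1,520, 35×¥2,160, 32×¥2,340, 11×¥3,280; squared poverty gap index (FGT₂) = 0.15563.
After the ¥1,160 transfer: below the line — 36×¥2,680, 35×¥3,320, 32×¥3,500; squared poverty gap index (FGT₂) = 0.03556.
Reduction = 0.15563 − 0.03556 = 0.120.

0.120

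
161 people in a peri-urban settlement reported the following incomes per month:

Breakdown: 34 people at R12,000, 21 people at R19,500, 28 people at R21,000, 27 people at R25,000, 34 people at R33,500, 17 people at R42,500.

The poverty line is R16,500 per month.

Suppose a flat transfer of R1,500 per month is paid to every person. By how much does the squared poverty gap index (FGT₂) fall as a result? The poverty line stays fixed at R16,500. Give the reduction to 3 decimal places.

0.009

Before: below the line — 34×R12,000; squared poverty gap index (FGT₂) = 0.01571.
After the R1,500 transfer: below the line — 34×R13,500; squared poverty gap index (FGT₂) = 0.00698.
Reduction = 0.01571 − 0.00698 = 0.009.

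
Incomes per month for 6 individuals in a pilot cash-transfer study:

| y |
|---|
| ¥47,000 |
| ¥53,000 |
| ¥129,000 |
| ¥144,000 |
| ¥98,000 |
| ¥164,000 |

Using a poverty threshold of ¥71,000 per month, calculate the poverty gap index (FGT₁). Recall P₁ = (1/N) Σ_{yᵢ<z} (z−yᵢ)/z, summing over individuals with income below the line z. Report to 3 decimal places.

Poor units: ¥47,000, ¥53,000 (q = 2 of N = 6).
Normalized shortfalls: (71000−47000)/71000 = 0.3380; (71000−53000)/71000 = 0.2535.
Sum of shortfalls = 0.591549; P₁ averages over all N: 0.591549 / 6 = 0.099.

0.099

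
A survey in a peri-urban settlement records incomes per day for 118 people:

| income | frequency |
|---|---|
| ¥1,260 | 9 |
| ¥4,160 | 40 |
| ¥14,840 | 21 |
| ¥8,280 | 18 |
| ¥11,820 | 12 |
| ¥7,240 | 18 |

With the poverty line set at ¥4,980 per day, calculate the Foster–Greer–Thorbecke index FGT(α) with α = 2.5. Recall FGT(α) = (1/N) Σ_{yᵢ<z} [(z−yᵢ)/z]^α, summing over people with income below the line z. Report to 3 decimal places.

0.041

Below z: 9×¥1,260, 40×¥4,160 (q = 49 of N = 118).
Normalized shortfalls: (4980−1260)/4980 = 0.7470 (×9); (4980−4160)/4980 = 0.1647 (×40).
Raised to α = 2.5: 0.48226 (×9); 0.01100 (×40).
Sum = 4.780437; FGT(2.5) = 4.780437 / 118 = 0.041.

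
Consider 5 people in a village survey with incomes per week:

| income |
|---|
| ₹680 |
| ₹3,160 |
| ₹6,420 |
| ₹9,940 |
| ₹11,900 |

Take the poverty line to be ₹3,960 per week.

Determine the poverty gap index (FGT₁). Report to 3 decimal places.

Poor units: ₹680, ₹3,160 (q = 2 of N = 5).
Normalized shortfalls: (3960−680)/3960 = 0.8283; (3960−3160)/3960 = 0.2020.
Σ = 1.030303. Dividing by the full population N = 5 gives P₁ = 0.206.

0.206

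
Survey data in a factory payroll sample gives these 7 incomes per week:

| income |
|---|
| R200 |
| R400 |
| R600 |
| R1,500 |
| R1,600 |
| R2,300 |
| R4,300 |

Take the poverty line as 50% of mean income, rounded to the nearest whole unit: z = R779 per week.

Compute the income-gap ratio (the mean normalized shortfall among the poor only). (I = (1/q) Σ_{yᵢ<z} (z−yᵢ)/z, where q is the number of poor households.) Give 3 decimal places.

Incomes under z: R200, R400, R600 (q = 3 of N = 7).
Shortfall ratios (z−y)/z: 0.7433, 0.4865, 0.2298; sum = 1.459564.
I averages over the q = 3 poor units only: 1.459564 / 3 = 0.487.

0.487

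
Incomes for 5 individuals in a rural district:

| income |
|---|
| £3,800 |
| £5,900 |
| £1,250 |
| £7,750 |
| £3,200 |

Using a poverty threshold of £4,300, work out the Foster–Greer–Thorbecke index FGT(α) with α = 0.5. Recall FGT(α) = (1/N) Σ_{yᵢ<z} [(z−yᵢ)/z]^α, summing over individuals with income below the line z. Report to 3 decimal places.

Below z: £1,250, £3,200, £3,800 (q = 3 of N = 5).
Shortfall ratios: (4300−1250)/4300 = 0.7093; (4300−3200)/4300 = 0.2558; (4300−3800)/4300 = 0.1163.
Raised to α = 0.5: 0.84220; 0.50578; 0.34100.
Sum = 1.688979; FGT(0.5) = 1.688979 / 5 = 0.338.

0.338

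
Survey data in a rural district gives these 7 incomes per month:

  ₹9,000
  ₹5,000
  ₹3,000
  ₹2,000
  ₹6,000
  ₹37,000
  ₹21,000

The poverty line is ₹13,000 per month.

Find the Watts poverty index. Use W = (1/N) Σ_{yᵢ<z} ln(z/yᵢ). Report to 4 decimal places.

0.7764

Incomes under z: ₹2,000, ₹3,000, ₹5,000, ₹6,000, ₹9,000 (q = 5 of N = 7).
Log shortfalls: ln(13000/2000) = 1.8718; ln(13000/3000) = 1.4663; ln(13000/5000) = 0.9555; ln(13000/6000) = 0.7732; ln(13000/9000) = 0.3677.
W = 5.434565 / 7 = 0.7764.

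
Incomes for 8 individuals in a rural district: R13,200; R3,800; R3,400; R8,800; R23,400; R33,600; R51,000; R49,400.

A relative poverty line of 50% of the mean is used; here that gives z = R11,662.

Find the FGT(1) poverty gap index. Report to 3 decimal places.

0.204

Below the line: R3,400, R3,800, R8,800 (q = 3 of N = 8).
Normalized shortfalls: (11662−3400)/11662 = 0.7085; (11662−3800)/11662 = 0.6742; (11662−8800)/11662 = 0.2454.
Σ = 1.628023. Dividing by the full population N = 8 gives P₁ = 0.204.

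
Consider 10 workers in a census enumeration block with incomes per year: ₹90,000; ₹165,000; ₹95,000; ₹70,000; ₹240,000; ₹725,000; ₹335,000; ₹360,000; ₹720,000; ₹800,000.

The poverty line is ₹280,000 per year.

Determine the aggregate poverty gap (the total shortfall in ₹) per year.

₹740,000

Incomes under z: ₹70,000, ₹90,000, ₹95,000, ₹165,000, ₹240,000 (q = 5 of N = 10).
Individual gaps: 280000−70000 = 210000; 280000−90000 = 190000; 280000−95000 = 185000; 280000−165000 = 115000; 280000−240000 = 40000.
Aggregate gap = ₹740,000.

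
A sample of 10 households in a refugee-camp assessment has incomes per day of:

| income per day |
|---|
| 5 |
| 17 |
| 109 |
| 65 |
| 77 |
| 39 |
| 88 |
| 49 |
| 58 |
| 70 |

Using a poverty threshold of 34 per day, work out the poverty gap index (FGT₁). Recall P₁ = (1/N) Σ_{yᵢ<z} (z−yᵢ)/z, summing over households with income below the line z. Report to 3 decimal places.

Below z: 5, 17 (q = 2 of N = 10).
Gap ratios (z−y)/z: (34−5)/34 = 0.8529; (34−17)/34 = 0.5000.
Σ = 1.352941. Dividing by the full population N = 10 gives P₁ = 0.135.

0.135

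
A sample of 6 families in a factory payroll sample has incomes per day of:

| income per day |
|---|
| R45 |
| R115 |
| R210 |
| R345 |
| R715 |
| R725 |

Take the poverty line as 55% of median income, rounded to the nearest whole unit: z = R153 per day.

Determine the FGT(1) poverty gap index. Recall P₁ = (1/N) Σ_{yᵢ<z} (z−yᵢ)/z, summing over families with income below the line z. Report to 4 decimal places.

Below z: R45, R115 (q = 2 of N = 6).
Relative gaps: (153−45)/153 = 0.7059; (153−115)/153 = 0.2484.
Σ = 0.954248. Dividing by the full population N = 6 gives P₁ = 0.1590.

0.1590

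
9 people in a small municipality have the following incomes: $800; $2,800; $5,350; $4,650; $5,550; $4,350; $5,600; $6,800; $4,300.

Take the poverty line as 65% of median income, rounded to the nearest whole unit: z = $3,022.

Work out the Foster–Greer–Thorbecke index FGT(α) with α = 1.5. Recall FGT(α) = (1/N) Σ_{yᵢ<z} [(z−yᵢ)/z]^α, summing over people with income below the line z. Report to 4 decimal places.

Poor units: $800, $2,800 (q = 2 of N = 9).
Gap ratios (z−y)/z: (3022−800)/3022 = 0.7353; (3022−2800)/3022 = 0.0735.
Raised to α = 1.5: 0.63048; 0.01991.
Sum = 0.650395; FGT(1.5) = 0.650395 / 9 = 0.0723.

0.0723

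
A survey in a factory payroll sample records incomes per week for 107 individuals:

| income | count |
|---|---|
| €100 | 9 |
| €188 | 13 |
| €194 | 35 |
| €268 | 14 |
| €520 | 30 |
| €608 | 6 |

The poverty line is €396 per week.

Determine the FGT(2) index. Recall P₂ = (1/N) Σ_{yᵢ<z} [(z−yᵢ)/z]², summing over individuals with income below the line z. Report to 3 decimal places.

0.179

Below the line: 9×€100, 13×€188, 35×€194, 14×€268 (q = 71 of N = 107).
Relative gaps: (396−100)/396 = 0.7475 (×9); (396−188)/396 = 0.5253 (×13); (396−194)/396 = 0.5101 (×35); (396−268)/396 = 0.3232 (×14).
Squared: 0.5587 (×9); 0.2759 (×13); 0.2602 (×35); 0.1045 (×14).
Sum = 19.184854; P₂ = 19.184854 / 107 = 0.179.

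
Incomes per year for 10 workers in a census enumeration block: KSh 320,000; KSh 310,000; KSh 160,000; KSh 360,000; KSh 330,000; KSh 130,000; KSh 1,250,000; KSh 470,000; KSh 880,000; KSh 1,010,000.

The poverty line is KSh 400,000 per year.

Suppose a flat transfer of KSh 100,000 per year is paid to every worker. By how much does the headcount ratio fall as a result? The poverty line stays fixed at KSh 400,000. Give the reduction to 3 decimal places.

0.400

Before: below the line — KSh 130,000, KSh 160,000, KSh 310,000, KSh 320,000, KSh 330,000, KSh 360,000; headcount ratio = 0.60000.
After the KSh 100,000 transfer: below the line — KSh 230,000, KSh 260,000; headcount ratio = 0.20000.
Reduction = 0.60000 − 0.20000 = 0.400.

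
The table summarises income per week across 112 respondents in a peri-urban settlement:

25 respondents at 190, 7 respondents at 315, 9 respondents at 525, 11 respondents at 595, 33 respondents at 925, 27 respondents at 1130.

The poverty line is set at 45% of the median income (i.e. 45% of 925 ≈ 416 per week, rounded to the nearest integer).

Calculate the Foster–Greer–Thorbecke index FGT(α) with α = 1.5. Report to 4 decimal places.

Below the line: 25×190, 7×315 (q = 32 of N = 112).
Gap ratios (z−y)/z: (416−190)/416 = 0.5433 (×25); (416−315)/416 = 0.2428 (×7).
Raised to α = 1.5: 0.40043 (×25); 0.11963 (×7).
Sum = 10.848073; FGT(1.5) = 10.848073 / 112 = 0.0969.

0.0969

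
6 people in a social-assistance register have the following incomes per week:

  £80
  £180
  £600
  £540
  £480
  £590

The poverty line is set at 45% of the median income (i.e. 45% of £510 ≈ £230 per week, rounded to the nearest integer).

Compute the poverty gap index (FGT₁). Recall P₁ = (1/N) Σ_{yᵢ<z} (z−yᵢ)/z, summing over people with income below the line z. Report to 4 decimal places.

0.1449

Poor units: £80, £180 (q = 2 of N = 6).
Gap ratios (z−y)/z: (230−80)/230 = 0.6522; (230−180)/230 = 0.2174.
Σ = 0.869565. Dividing by the full population N = 6 gives P₁ = 0.1449.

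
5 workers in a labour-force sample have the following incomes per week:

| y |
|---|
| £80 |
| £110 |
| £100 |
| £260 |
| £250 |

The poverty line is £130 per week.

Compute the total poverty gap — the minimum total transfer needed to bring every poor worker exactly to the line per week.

Below z: £80, £100, £110 (q = 3 of N = 5).
Individual gaps: 130−80 = 50; 130−100 = 30; 130−110 = 20.
Aggregate gap = £100.

£100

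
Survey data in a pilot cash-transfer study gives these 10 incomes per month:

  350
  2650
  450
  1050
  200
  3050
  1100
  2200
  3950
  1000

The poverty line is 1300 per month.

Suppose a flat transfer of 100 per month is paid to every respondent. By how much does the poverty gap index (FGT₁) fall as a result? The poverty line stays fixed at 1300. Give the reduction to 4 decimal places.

Before: below the line — 200, 350, 450, 1000, 1050, 1100; poverty gap index (FGT₁) = 0.280769.
After the 100 transfer: below the line — 300, 450, 550, 1100, 1150, 1200; poverty gap index (FGT₁) = 0.234615.
Reduction = 0.280769 − 0.234615 = 0.0462.

0.0462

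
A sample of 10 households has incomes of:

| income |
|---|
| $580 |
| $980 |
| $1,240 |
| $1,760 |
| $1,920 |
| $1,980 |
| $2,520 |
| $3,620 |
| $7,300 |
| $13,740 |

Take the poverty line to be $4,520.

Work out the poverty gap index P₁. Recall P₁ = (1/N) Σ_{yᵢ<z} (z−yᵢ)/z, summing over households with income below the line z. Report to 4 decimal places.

Below the line: $580, $980, $1,240, $1,760, $1,920, $1,980, $2,520, $3,620 (q = 8 of N = 10).
Gap ratios (z−y)/z: (4520−580)/4520 = 0.8717; (4520−980)/4520 = 0.7832; (4520−1240)/4520 = 0.7257; (4520−1760)/4520 = 0.6106; (4520−1920)/4520 = 0.5752; (4520−1980)/4520 = 0.5619; (4520−2520)/4520 = 0.4425; (4520−3620)/4520 = 0.1991.
Sum of shortfalls = 4.769912; P₁ averages over all N: 4.769912 / 10 = 0.4770.

0.4770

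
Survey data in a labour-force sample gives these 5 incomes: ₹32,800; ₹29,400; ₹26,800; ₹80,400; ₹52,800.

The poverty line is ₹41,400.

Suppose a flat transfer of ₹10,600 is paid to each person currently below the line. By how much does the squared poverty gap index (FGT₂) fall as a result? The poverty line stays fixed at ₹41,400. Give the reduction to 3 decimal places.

0.048

Before: below the line — ₹26,800, ₹29,400, ₹32,800; squared poverty gap index (FGT₂) = 0.05031.
After the ₹10,600 transfer: below the line — ₹37,400, ₹40,000; squared poverty gap index (FGT₂) = 0.00210.
Reduction = 0.05031 − 0.00210 = 0.048.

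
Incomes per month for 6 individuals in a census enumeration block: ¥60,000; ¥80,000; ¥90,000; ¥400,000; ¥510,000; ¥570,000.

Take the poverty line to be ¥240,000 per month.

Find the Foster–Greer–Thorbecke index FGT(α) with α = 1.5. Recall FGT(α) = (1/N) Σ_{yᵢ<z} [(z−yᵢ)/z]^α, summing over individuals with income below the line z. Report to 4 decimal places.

0.2813

Below the line: ¥60,000, ¥80,000, ¥90,000 (q = 3 of N = 6).
Normalized shortfalls: (240000−60000)/240000 = 0.7500; (240000−80000)/240000 = 0.6667; (240000−90000)/240000 = 0.6250.
Raised to α = 1.5: 0.64952; 0.54433; 0.49411.
Sum = 1.687956; FGT(1.5) = 1.687956 / 6 = 0.2813.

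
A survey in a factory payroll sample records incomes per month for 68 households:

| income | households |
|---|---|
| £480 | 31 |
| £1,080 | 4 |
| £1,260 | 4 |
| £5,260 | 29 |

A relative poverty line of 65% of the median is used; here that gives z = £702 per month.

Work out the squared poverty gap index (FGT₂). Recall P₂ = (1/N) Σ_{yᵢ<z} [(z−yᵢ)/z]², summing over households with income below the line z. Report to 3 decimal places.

0.046

Below z: 31×£480 (q = 31 of N = 68).
Shortfall ratios: (702−480)/702 = 0.3162 (×31).
Squared: 0.1000 (×31).
Sum = 3.100226; P₂ = 3.100226 / 68 = 0.046.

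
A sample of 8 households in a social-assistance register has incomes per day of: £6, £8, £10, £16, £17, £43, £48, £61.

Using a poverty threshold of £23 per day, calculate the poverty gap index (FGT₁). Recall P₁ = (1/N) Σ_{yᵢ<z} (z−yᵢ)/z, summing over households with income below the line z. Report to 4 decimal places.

0.3152

Poor units: £6, £8, £10, £16, £17 (q = 5 of N = 8).
Shortfall ratios: (23−6)/23 = 0.7391; (23−8)/23 = 0.6522; (23−10)/23 = 0.5652; (23−16)/23 = 0.3043; (23−17)/23 = 0.2609.
Sum of shortfalls = 2.521739; P₁ averages over all N: 2.521739 / 8 = 0.3152.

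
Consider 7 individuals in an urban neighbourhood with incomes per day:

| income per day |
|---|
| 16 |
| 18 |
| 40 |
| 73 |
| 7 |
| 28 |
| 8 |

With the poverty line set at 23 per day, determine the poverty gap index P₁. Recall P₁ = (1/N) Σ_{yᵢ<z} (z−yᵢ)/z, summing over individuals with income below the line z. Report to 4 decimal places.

Poor units: 7, 8, 16, 18 (q = 4 of N = 7).
Gap ratios (z−y)/z: (23−7)/23 = 0.6957; (23−8)/23 = 0.6522; (23−16)/23 = 0.3043; (23−18)/23 = 0.2174.
Σ = 1.869565. Dividing by the full population N = 7 gives P₁ = 0.2671.

0.2671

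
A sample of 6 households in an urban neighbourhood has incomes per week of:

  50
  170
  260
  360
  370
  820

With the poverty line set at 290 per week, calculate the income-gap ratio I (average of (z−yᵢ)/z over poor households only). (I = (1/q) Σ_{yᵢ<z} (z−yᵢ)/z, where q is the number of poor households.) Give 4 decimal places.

Poor units: 50, 170, 260 (q = 3 of N = 6).
Shortfall ratios (z−y)/z: 0.8276, 0.4138, 0.1034; sum = 1.344828.
I averages over the q = 3 poor units only: 1.344828 / 3 = 0.4483.

0.4483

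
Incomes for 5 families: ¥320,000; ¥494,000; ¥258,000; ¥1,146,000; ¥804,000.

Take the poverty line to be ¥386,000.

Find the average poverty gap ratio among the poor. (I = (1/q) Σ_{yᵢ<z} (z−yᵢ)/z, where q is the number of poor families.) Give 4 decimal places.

0.2513

Below the line: ¥258,000, ¥320,000 (q = 2 of N = 5).
Shortfall ratios (z−y)/z: 0.3316, 0.1710; sum = 0.502591.
I averages over the q = 2 poor units only: 0.502591 / 2 = 0.2513.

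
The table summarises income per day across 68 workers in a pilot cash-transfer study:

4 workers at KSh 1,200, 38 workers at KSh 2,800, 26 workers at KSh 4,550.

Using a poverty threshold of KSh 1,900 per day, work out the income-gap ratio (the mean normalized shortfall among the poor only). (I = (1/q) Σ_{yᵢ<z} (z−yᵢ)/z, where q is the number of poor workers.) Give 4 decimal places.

0.3684

Below the line: 4×KSh 1,200 (q = 4 of N = 68).
Shortfall ratios (z−y)/z: 0.3684 (×4); sum = 1.473684.
The income-gap ratio divides by q (the poor only): 1.473684 / 4 = 0.3684.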